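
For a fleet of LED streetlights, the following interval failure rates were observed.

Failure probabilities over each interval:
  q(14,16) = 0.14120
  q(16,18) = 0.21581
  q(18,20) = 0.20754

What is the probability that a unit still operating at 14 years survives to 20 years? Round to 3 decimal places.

0.534

The overall survival probability is (1 − 0.14120) × (1 − 0.21581) × (1 − 0.20754).
= 0.85880 × 0.78419 × 0.79246 = 0.533692.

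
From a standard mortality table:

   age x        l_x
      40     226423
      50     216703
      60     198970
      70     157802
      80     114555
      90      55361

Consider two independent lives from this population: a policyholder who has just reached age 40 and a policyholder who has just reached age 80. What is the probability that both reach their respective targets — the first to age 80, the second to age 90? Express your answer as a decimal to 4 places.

0.2445

p₁ = l_80/l_40 = 114555/226423 = 0.505934; p₂ = l_90/l_80 = 55361/114555 = 0.483270.
P(both) = p₁ × p₂ = 0.505934 × 0.483270 = 0.244503.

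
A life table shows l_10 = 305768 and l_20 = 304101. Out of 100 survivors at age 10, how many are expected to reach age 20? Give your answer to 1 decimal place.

The relevant probability is 304101/305768 = 0.994548.
Expected number = 100 × 0.994548 = 99.5.

99.5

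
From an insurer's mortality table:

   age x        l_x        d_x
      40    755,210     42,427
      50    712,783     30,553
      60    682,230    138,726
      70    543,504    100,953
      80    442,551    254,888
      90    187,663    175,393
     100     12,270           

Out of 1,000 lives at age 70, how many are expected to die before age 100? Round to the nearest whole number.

977

The relevant probability is 1 − 12,270/543,504 = 0.977424.
Expected number = 1,000 × 0.977424 = 977.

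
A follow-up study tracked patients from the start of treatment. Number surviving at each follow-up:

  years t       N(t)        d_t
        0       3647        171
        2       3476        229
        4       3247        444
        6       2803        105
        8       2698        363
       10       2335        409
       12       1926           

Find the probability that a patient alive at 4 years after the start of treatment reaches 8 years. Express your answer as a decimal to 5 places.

0.83092

The conditional survival probability is N(8)/N(4) = 2698/3247 = 0.830921.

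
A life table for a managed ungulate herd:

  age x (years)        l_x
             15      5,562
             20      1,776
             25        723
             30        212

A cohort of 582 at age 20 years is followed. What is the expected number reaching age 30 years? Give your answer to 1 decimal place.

The relevant probability is 212/1,776 = 0.119369.
Expected number = 582 × 0.119369 = 69.5.

69.5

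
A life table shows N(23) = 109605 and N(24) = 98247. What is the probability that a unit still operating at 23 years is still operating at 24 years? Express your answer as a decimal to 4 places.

0.8964

The conditional survival probability is N(24)/N(23) = 98247/109605 = 0.896373.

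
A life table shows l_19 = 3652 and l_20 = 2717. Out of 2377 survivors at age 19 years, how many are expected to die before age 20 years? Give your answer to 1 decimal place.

608.6

The relevant probability is 1 − 2717/3652 = 0.256024.
Expected number = 2377 × 0.256024 = 608.6.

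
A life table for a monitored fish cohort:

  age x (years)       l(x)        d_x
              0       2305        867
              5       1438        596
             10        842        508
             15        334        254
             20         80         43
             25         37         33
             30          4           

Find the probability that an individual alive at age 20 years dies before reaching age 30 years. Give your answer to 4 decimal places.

P(die before 30 | alive at 20) = 1 − l(30)/l(20) = 1 − 4/80 = (76)/80 = 0.950000.

0.9500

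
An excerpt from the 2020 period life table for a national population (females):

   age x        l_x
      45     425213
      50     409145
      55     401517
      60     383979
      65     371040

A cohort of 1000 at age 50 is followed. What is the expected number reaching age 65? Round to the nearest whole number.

907

The relevant probability is 371040/409145 = 0.906867.
Expected number = 1000 × 0.906867 = 907.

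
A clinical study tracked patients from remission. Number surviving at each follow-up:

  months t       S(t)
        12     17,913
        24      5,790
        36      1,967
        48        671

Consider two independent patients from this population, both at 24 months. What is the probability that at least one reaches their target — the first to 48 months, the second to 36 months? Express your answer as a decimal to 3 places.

0.416

p₁ = S(48)/S(24) = 671/5,790 = 0.115889; p₂ = S(36)/S(24) = 1,967/5,790 = 0.339724.
P(at least one) = 1 − (1−p₁)(1−p₂) = 1 − 0.884111 × 0.660276 = 0.416243.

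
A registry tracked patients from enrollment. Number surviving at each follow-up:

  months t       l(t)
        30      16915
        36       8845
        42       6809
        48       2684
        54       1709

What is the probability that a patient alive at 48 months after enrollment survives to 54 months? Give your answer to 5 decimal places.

The conditional survival probability is l(54)/l(48) = 1709/2684 = 0.636736.

0.63674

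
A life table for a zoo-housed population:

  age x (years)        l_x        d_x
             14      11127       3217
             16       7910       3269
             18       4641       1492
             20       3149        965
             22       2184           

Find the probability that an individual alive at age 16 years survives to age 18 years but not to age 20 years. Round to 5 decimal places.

0.18862

This is the probability of reaching 18 but not 20, conditional on being alive at 16: (l_18 − l_20) / l_16.
= (4641 − 3149) / 7910 = 1492 / 7910 = 0.188622.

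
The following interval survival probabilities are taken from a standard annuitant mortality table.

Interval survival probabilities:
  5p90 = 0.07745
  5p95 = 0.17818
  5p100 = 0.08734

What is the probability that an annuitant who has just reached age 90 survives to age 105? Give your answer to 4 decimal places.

0.0012

Chaining the interval survival probabilities: 0.07745 × 0.17818 × 0.08734.
= 0.001205.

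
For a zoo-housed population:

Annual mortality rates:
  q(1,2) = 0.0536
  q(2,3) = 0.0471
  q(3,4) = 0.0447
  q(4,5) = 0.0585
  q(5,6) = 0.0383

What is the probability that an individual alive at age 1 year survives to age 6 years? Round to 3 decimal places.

0.780

Survival from 1 to 6 is the product of surviving each interval: (1 − 0.0536) × (1 − 0.0471) × (1 − 0.0447) × (1 − 0.0585) × (1 − 0.0383).
= 0.9464 × 0.9529 × 0.9553 × 0.9415 × 0.9617 = 0.780049.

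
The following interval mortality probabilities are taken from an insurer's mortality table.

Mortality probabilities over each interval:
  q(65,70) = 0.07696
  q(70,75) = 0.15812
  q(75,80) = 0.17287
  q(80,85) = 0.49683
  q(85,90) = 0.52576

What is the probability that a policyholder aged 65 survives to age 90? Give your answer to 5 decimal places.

Chaining the interval survival probabilities: (1 − 0.07696) × (1 − 0.15812) × (1 − 0.17287) × (1 − 0.49683) × (1 − 0.52576).
= 0.92304 × 0.84188 × 0.82713 × 0.50317 × 0.47424 = 0.153376.

0.15338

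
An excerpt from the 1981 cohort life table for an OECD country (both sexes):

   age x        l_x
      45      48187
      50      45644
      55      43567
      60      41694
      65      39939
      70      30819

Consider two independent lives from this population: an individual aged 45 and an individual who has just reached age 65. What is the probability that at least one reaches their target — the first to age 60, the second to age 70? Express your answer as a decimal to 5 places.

0.96923

p₁ = l_60/l_45 = 41694/48187 = 0.865254; p₂ = l_70/l_65 = 30819/39939 = 0.771652.
P(at least one) = 1 − (1−p₁)(1−p₂) = 1 − 0.134746 × 0.228348 = 0.969231.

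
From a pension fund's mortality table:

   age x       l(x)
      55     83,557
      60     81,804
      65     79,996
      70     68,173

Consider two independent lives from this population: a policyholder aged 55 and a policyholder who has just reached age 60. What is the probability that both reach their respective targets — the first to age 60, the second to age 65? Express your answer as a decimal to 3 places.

p₁ = l(60)/l(55) = 81,804/83,557 = 0.979020; p₂ = l(65)/l(60) = 79,996/81,804 = 0.977898.
P(both) = p₁ × p₂ = 0.979020 × 0.977898 = 0.957382.

0.957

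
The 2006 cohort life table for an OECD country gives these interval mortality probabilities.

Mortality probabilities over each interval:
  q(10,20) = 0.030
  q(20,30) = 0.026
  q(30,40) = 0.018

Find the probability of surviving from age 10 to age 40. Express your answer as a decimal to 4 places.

Chaining the interval survival probabilities: (1 − 0.030) × (1 − 0.026) × (1 − 0.018).
= 0.970 × 0.974 × 0.982 = 0.927774.

0.9278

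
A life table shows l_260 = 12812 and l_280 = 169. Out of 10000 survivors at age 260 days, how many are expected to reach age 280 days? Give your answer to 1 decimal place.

The relevant probability is 169/12812 = 0.013191.
Expected number = 10000 × 0.013191 = 131.9.

131.9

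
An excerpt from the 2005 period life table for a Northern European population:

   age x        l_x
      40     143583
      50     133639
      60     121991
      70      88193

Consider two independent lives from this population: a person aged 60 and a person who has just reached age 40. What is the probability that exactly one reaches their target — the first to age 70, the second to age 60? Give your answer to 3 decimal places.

0.344

p₁ = l_70/l_60 = 88193/121991 = 0.722947; p₂ = l_60/l_40 = 121991/143583 = 0.849620.
P(exactly one) = p₁(1−p₂) + (1−p₁)p₂ = 0.108717 + 0.235390 = 0.344107.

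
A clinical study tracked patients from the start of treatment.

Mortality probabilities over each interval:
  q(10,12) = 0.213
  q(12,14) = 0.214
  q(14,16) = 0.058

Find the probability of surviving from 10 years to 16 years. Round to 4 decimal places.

P(survive 10→16) = (1 − 0.213) × (1 − 0.214) × (1 − 0.058).
= 0.787 × 0.786 × 0.942 = 0.582704.

0.5827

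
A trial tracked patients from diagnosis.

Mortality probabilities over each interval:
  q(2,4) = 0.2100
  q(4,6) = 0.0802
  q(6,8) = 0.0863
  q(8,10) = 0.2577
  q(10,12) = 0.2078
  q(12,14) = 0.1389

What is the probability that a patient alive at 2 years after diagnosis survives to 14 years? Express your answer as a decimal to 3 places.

The overall survival probability is (1 − 0.2100) × (1 − 0.0802) × (1 − 0.0863) × (1 − 0.2577) × (1 − 0.2078) × (1 − 0.1389).
= 0.7900 × 0.9198 × 0.9137 × 0.7423 × 0.7922 × 0.8611 = 0.336196.

0.336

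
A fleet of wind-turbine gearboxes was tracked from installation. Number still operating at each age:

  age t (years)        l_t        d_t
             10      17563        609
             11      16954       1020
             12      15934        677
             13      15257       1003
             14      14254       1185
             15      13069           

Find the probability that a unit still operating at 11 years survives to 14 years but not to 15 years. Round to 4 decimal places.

0.0699

This is the probability of reaching 14 but not 15, conditional on being operational at 11: (l_14 − l_15) / l_11.
= (14254 − 13069) / 16954 = 1185 / 16954 = 0.069895.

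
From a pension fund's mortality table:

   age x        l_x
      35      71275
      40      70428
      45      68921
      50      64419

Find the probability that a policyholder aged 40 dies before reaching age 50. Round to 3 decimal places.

0.085

P(die before 50 | alive at 40) = 1 − l_50/l_40 = 1 − 64419/70428 = (6009)/70428 = 0.085321.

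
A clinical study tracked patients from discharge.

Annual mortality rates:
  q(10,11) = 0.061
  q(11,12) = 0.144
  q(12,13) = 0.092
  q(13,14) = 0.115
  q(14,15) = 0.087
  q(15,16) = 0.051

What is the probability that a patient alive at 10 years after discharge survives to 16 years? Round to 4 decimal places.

0.5596

Chaining the interval survival probabilities: (1 − 0.061) × (1 − 0.144) × (1 − 0.092) × (1 − 0.115) × (1 − 0.087) × (1 − 0.051).
= 0.939 × 0.856 × 0.908 × 0.885 × 0.913 × 0.949 = 0.559636.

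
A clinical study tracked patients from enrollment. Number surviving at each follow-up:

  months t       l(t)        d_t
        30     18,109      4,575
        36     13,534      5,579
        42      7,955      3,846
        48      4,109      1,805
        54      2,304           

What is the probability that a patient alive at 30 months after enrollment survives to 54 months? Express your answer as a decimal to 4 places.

0.1272

The conditional survival probability is l(54)/l(30) = 2,304/18,109 = 0.127230.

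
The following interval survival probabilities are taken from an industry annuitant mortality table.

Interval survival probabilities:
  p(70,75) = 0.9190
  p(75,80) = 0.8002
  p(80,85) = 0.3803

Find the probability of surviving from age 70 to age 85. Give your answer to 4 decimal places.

Chaining the interval survival probabilities: 0.9190 × 0.8002 × 0.3803.
= 0.279666.

0.2797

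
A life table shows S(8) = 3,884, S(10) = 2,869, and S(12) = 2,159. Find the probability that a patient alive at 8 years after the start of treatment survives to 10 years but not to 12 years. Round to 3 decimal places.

0.183

This is the probability of reaching 10 but not 12, conditional on being alive at 8: (S(10) − S(12)) / S(8).
= (2,869 − 2,159) / 3,884 = 710 / 3,884 = 0.182801.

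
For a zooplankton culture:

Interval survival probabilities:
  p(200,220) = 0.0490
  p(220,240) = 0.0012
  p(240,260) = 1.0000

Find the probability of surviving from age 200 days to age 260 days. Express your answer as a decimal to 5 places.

Chaining the interval survival probabilities: 0.0490 × 0.0012 × 1.0000.
= 0.000059.

0.00006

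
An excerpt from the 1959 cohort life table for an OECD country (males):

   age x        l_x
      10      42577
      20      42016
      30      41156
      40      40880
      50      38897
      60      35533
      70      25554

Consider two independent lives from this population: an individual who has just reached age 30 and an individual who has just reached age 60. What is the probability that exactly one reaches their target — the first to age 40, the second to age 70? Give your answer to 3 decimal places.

0.284

p₁ = l_40/l_30 = 40880/41156 = 0.993294; p₂ = l_70/l_60 = 25554/35533 = 0.719162.
P(exactly one) = p₁(1−p₂) + (1−p₁)p₂ = 0.278955 + 0.004823 = 0.283777.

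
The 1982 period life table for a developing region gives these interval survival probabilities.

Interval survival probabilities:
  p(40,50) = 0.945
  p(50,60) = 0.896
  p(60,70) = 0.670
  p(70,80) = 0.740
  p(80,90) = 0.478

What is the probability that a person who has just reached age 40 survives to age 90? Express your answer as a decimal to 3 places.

Survival from 40 to 90 is the product of surviving each interval: 0.945 × 0.896 × 0.670 × 0.740 × 0.478.
= 0.200666.

0.201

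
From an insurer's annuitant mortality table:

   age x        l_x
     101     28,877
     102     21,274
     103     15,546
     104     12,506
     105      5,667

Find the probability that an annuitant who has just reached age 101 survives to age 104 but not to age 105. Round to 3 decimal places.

We want 3|1q101 = (l_104 − l_105)/l_101.
This is the probability of reaching 104 but not 105, conditional on being alive at 101: (l_104 − l_105) / l_101.
= (12,506 − 5,667) / 28,877 = 6,839 / 28,877 = 0.236832.

0.237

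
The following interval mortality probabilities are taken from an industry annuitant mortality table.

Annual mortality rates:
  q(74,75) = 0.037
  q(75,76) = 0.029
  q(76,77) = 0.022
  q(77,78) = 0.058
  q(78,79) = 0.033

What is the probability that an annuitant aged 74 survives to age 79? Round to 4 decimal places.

0.8330

The overall survival probability is (1 − 0.037) × (1 − 0.029) × (1 − 0.022) × (1 − 0.058) × (1 − 0.033).
= 0.963 × 0.971 × 0.978 × 0.942 × 0.967 = 0.833032.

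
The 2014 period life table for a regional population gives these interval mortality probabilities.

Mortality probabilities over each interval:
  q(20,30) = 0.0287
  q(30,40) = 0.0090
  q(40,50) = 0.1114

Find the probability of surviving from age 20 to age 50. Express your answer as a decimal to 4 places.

P(survive 20→50) = (1 − 0.0287) × (1 − 0.0090) × (1 − 0.1114).
= 0.9713 × 0.9910 × 0.8886 = 0.855329.

0.8553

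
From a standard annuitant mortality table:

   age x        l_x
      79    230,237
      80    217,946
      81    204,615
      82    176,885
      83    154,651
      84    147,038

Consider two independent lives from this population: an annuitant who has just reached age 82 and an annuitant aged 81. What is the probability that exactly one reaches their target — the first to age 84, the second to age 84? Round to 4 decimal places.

0.3552

p₁ = l_84/l_82 = 147,038/176,885 = 0.831263; p₂ = l_84/l_81 = 147,038/204,615 = 0.718608.
P(exactly one) = p₁(1−p₂) + (1−p₁)p₂ = 0.233911 + 0.121256 = 0.355167.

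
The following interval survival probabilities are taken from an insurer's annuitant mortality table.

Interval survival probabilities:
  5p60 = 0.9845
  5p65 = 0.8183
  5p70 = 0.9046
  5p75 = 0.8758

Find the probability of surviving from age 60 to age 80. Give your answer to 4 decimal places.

0.6382

Survival from 60 to 80 is the product of surviving each interval: 0.9845 × 0.8183 × 0.9046 × 0.8758.
= 0.638248.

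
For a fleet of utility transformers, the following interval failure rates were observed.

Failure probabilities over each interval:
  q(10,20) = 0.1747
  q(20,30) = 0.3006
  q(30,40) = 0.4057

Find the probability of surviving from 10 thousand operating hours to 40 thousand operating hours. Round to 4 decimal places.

Survival from 10 to 40 is the product of surviving each interval: (1 − 0.1747) × (1 − 0.3006) × (1 − 0.4057).
= 0.8253 × 0.6994 × 0.5943 = 0.343039.

0.3430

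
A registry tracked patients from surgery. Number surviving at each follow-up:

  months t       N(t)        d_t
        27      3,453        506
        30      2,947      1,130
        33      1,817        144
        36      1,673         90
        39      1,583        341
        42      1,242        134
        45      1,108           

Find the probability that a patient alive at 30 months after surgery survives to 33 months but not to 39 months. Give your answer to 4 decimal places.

This is the probability of reaching 33 but not 39, conditional on being alive at 30: (N(33) − N(39)) / N(30).
= (1,817 − 1,583) / 2,947 = 234 / 2,947 = 0.079403.

0.0794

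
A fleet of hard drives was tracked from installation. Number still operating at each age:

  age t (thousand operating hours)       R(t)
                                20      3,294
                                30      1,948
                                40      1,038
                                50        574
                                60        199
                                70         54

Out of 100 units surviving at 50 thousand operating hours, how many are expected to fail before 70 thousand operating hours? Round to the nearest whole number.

91

The relevant probability is 1 − 54/574 = 0.905923.
Expected number = 100 × 0.905923 = 91.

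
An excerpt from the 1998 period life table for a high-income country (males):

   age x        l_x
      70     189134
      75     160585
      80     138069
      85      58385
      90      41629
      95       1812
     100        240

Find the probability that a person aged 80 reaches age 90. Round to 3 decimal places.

0.302

We want 10p80 = l_90/l_80.
The conditional survival probability is l_90/l_80 = 41629/138069 = 0.301509.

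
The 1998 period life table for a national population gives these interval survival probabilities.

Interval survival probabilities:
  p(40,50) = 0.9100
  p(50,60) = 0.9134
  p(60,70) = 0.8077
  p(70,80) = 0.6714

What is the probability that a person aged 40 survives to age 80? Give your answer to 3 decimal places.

Chaining the interval survival probabilities: 0.9100 × 0.9134 × 0.8077 × 0.6714.
= 0.450748.

0.451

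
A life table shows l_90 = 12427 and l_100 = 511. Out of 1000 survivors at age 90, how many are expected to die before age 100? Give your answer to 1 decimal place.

The relevant probability is 1 − 511/12427 = 0.958880.
Expected number = 1000 × 0.958880 = 958.9.

958.9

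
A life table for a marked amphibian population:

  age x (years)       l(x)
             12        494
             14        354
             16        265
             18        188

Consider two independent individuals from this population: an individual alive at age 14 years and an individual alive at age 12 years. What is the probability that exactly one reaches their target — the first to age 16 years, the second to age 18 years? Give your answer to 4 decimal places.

0.5594

p₁ = l(16)/l(14) = 265/354 = 0.748588; p₂ = l(18)/l(12) = 188/494 = 0.380567.
P(exactly one) = p₁(1−p₂) + (1−p₁)p₂ = 0.463700 + 0.095679 = 0.559379.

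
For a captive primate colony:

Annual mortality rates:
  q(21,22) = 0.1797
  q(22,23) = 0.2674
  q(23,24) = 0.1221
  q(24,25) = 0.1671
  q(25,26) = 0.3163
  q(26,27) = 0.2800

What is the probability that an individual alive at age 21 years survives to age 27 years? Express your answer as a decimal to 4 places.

0.2163

P(survive 21→27) = (1 − 0.1797) × (1 − 0.2674) × (1 − 0.1221) × (1 − 0.1671) × (1 − 0.3163) × (1 − 0.2800).
= 0.8203 × 0.7326 × 0.8779 × 0.8329 × 0.6837 × 0.7200 = 0.216310.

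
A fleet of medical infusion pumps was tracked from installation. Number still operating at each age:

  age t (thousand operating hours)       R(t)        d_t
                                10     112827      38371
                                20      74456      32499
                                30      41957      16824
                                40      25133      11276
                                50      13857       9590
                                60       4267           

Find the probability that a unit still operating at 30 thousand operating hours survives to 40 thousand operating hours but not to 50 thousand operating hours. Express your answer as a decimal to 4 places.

0.2688

This is the probability of reaching 40 but not 50, conditional on being operational at 30: (R(40) − R(50)) / R(30).
= (25133 − 13857) / 41957 = 11276 / 41957 = 0.268751.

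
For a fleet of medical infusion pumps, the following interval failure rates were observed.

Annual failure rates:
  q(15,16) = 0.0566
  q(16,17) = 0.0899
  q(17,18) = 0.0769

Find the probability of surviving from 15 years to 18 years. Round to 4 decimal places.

The overall survival probability is (1 − 0.0566) × (1 − 0.0899) × (1 − 0.0769).
= 0.9434 × 0.9101 × 0.9231 = 0.792563.

0.7926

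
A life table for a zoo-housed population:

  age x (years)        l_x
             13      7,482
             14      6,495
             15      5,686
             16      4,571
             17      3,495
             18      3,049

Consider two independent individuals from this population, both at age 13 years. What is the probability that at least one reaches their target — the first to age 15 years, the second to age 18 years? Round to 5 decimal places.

0.85778

p₁ = l_15/l_13 = 5,686/7,482 = 0.759957; p₂ = l_18/l_13 = 3,049/7,482 = 0.407511.
P(at least one) = 1 − (1−p₁)(1−p₂) = 1 − 0.240043 × 0.592489 = 0.857777.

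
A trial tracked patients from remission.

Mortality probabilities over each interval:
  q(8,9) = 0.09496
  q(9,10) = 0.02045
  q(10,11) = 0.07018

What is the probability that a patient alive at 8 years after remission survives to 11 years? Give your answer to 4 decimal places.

0.8243

The overall survival probability is (1 − 0.09496) × (1 − 0.02045) × (1 − 0.07018).
= 0.90504 × 0.97955 × 0.92982 = 0.824315.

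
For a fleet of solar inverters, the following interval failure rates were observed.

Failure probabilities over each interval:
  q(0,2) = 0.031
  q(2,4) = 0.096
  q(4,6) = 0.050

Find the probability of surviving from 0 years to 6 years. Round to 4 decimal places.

0.8322

The overall survival probability is (1 − 0.031) × (1 − 0.096) × (1 − 0.050).
= 0.969 × 0.904 × 0.950 = 0.832177.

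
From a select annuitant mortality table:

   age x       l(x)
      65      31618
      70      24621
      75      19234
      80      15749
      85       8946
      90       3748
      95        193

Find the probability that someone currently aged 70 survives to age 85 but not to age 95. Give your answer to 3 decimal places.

0.356

This is the probability of reaching 85 but not 95, conditional on being alive at 70: (l(85) − l(95)) / l(70).
= (8946 − 193) / 24621 = 8753 / 24621 = 0.355510.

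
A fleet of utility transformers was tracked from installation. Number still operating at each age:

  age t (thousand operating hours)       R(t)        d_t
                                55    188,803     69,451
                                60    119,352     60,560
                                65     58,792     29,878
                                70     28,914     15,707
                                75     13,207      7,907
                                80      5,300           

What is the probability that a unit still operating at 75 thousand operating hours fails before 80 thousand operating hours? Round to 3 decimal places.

0.599

P(fail before 80 | operational at 75) = 1 − R(80)/R(75) = 1 − 5,300/13,207 = (7,907)/13,207 = 0.598698.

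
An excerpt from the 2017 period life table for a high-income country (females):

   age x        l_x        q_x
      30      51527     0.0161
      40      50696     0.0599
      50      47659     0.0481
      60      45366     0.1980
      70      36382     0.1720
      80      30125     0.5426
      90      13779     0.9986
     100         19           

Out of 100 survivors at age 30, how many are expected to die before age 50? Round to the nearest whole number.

The relevant probability is 1 − 47659/51527 = 0.075067.
Expected number = 100 × 0.075067 = 8.

8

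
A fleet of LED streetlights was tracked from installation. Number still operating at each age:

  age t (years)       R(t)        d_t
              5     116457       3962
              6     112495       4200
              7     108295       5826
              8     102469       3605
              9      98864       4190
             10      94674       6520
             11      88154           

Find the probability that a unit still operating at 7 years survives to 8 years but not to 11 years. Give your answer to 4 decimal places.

This is the probability of reaching 8 but not 11, conditional on being operational at 7: (R(8) − R(11)) / R(7).
= (102469 − 88154) / 108295 = 14315 / 108295 = 0.132185.

0.1322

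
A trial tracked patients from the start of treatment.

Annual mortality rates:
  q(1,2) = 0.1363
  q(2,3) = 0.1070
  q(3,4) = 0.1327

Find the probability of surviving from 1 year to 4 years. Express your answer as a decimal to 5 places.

0.66893

Survival from 1 to 4 is the product of surviving each interval: (1 − 0.1363) × (1 − 0.1070) × (1 − 0.1327).
= 0.8637 × 0.8930 × 0.8673 = 0.668935.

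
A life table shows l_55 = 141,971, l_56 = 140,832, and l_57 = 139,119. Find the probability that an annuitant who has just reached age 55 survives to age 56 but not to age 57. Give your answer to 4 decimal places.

0.0121

We want 1|1q55 = (l_56 − l_57)/l_55.
This is the probability of reaching 56 but not 57, conditional on being alive at 55: (l_56 − l_57) / l_55.
= (140,832 − 139,119) / 141,971 = 1,713 / 141,971 = 0.012066.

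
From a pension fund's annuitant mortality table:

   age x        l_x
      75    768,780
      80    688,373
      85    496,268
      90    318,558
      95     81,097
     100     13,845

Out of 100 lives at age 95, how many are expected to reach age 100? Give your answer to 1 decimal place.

The relevant probability is 13,845/81,097 = 0.170721.
Expected number = 100 × 0.170721 = 17.1.

17.1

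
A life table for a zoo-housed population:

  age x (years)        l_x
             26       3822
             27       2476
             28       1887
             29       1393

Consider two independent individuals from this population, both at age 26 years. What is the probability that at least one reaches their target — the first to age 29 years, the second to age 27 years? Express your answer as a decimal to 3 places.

p₁ = l_29/l_26 = 1393/3822 = 0.364469; p₂ = l_27/l_26 = 2476/3822 = 0.647828.
P(at least one) = 1 − (1−p₁)(1−p₂) = 1 − 0.635531 × 0.352172 = 0.776184.

0.776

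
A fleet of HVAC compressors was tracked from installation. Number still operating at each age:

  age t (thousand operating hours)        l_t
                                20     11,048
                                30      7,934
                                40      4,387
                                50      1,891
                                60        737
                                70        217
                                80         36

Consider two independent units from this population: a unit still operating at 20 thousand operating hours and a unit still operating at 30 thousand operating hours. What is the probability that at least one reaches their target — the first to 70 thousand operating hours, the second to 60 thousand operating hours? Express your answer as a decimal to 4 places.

p₁ = l_70/l_20 = 217/11,048 = 0.019642; p₂ = l_60/l_30 = 737/7,934 = 0.092891.
P(at least one) = 1 − (1−p₁)(1−p₂) = 1 − 0.980358 × 0.907109 = 0.110708.

0.1107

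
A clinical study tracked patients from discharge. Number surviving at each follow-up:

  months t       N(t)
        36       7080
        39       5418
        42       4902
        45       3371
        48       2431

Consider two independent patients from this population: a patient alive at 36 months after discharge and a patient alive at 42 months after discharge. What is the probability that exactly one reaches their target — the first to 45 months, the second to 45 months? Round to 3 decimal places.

p₁ = N(45)/N(36) = 3371/7080 = 0.476130; p₂ = N(45)/N(42) = 3371/4902 = 0.687678.
P(exactly one) = p₁(1−p₂) + (1−p₁)p₂ = 0.148706 + 0.360254 = 0.508960.

0.509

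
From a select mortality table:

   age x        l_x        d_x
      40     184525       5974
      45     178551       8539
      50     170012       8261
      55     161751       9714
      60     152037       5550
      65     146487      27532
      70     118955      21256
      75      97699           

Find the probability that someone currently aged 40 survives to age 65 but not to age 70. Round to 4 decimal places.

0.1492

This is the probability of reaching 65 but not 70, conditional on being alive at 40: (l_65 − l_70) / l_40.
= (146487 − 118955) / 184525 = 27532 / 184525 = 0.149205.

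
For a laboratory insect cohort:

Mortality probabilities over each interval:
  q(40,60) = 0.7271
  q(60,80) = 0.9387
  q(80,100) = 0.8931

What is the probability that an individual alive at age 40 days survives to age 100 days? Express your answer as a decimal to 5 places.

0.00179

The overall survival probability is (1 − 0.7271) × (1 − 0.9387) × (1 − 0.8931).
= 0.2729 × 0.0613 × 0.1069 = 0.001788.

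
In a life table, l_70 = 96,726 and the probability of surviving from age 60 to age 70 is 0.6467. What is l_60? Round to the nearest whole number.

l_60 = l_70 / p = 96,726 / 0.6467 = 149569.

149569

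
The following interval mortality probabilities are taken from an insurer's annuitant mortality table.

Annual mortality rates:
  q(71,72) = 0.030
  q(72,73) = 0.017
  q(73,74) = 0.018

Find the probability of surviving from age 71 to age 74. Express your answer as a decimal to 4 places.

The overall survival probability is (1 − 0.030) × (1 − 0.017) × (1 − 0.018).
= 0.970 × 0.983 × 0.982 = 0.936347.

0.9363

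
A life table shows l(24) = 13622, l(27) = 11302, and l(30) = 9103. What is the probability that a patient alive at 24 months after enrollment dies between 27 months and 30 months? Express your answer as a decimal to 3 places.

This is the probability of reaching 27 but not 30, conditional on being alive at 24: (l(27) − l(30)) / l(24).
= (11302 − 9103) / 13622 = 2199 / 13622 = 0.161430.

0.161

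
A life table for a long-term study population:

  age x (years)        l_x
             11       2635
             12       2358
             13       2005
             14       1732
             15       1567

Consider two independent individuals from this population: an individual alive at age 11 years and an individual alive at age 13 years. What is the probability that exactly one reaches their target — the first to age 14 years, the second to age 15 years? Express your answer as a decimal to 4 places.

0.4114

p₁ = l_14/l_11 = 1732/2635 = 0.657306; p₂ = l_15/l_13 = 1567/2005 = 0.781546.
P(exactly one) = p₁(1−p₂) + (1−p₁)p₂ = 0.143591 + 0.267831 = 0.411422.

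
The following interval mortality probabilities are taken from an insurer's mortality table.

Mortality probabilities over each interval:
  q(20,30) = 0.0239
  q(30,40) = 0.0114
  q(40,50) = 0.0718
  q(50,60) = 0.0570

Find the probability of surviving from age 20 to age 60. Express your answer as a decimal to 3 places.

0.845

Survival from 20 to 60 is the product of surviving each interval: (1 − 0.0239) × (1 − 0.0114) × (1 − 0.0718) × (1 − 0.0570).
= 0.9761 × 0.9886 × 0.9282 × 0.9430 = 0.844633.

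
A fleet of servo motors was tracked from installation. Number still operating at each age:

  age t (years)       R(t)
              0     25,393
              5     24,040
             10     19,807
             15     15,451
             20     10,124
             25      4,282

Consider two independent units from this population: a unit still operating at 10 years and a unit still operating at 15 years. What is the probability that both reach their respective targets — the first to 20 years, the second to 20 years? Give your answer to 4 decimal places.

p₁ = R(20)/R(10) = 10,124/19,807 = 0.511132; p₂ = R(20)/R(15) = 10,124/15,451 = 0.655233.
P(both) = p₁ × p₂ = 0.511132 × 0.655233 = 0.334911.

0.3349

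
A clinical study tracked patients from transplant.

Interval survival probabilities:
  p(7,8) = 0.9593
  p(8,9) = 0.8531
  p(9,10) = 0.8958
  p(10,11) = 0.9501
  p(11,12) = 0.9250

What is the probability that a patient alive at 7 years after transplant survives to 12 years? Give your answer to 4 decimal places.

The overall survival probability is 0.9593 × 0.8531 × 0.8958 × 0.9501 × 0.9250.
= 0.644283.

0.6443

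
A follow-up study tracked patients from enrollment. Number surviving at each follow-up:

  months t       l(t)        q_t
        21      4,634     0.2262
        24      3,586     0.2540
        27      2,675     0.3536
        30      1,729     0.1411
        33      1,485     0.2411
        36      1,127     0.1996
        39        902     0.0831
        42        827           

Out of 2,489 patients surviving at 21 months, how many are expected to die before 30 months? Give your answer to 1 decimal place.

1560.3

The relevant probability is 1 − 1,729/4,634 = 0.626888.
Expected number = 2,489 × 0.626888 = 1560.3.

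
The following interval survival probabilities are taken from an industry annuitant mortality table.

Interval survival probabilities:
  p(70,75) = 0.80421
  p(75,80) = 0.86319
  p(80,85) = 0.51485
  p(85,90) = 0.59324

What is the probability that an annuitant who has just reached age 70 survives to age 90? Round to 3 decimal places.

0.212

P(survive 70→90) = 0.80421 × 0.86319 × 0.51485 × 0.59324.
= 0.212025.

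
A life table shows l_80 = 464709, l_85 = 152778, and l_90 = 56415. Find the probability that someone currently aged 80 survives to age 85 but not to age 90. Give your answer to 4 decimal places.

0.2074

This is the probability of reaching 85 but not 90, conditional on being alive at 80: (l_85 − l_90) / l_80.
= (152778 − 56415) / 464709 = 96363 / 464709 = 0.207362.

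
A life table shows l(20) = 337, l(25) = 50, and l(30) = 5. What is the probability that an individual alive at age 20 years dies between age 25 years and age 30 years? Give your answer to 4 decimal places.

0.1335

This is the probability of reaching 25 but not 30, conditional on being alive at 20: (l(25) − l(30)) / l(20).
= (50 − 5) / 337 = 45 / 337 = 0.133531.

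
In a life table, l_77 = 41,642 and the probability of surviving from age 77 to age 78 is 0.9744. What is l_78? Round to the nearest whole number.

40576

l_78 = l_77 × p = 41,642 × 0.9744 = 40576.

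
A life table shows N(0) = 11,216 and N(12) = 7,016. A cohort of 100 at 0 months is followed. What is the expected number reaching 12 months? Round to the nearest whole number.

63

The relevant probability is 7,016/11,216 = 0.625535.
Expected number = 100 × 0.625535 = 63.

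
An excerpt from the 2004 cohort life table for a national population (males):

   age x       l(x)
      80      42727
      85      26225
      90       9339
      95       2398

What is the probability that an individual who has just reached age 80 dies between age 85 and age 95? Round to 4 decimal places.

0.5577

This is the probability of reaching 85 but not 95, conditional on being alive at 80: (l(85) − l(95)) / l(80).
= (26225 − 2398) / 42727 = 23827 / 42727 = 0.557657.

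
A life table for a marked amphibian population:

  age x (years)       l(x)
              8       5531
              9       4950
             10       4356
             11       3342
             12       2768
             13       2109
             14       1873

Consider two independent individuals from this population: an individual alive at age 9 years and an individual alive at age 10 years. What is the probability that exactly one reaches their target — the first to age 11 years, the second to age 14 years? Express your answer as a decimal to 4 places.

0.5245

p₁ = l(11)/l(9) = 3342/4950 = 0.675152; p₂ = l(14)/l(10) = 1873/4356 = 0.429982.
P(exactly one) = p₁(1−p₂) + (1−p₁)p₂ = 0.384849 + 0.139679 = 0.524528.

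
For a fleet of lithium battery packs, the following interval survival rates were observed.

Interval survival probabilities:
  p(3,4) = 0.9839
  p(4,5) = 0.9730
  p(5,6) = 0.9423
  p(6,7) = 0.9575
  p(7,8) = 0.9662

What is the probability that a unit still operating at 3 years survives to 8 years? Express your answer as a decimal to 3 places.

P(survive 3→8) = 0.9839 × 0.9730 × 0.9423 × 0.9575 × 0.9662.
= 0.834562.

0.835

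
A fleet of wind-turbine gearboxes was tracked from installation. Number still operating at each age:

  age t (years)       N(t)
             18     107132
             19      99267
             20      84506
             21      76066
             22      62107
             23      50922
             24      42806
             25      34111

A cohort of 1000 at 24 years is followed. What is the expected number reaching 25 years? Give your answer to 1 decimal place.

796.9

The relevant probability is 34111/42806 = 0.796874.
Expected number = 1000 × 0.796874 = 796.9.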